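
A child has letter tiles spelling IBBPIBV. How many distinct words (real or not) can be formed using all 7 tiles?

IBBPIBV has 7 letters with B appearing 3 times and I appearing twice.
Dividing 7! = 5040 by 3!·2! = 12 for the repeated letters gives 420.

420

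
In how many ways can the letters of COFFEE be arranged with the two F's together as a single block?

Treat the 2 copies of F as a single block. The multiset to arrange is then {FF, C, E, E, O}, 5 items in all.
That gives (5)!/(2!) = 60 arrangements.

60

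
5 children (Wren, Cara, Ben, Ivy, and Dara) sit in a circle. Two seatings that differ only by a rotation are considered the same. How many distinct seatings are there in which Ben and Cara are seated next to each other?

Treat {Ben, Cara} as one unit (2 internal orders) and seat the resulting 4 units around the table: (3)! circular arrangements.
So 2 × (3)! = 2 × 6 = 12.

12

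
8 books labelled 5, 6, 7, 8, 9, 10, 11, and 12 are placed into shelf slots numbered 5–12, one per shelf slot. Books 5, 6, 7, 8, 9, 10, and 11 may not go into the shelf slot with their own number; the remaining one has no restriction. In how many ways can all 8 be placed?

16687

Let Aᵢ (for 5 ≤ i ≤ 11) be the placements that put book i in its forbidden shelf slot. Any j of these fix j positions, leaving (8−j)! ways to fill the rest, and there are C(7,j) ways to pick which j.
By inclusion–exclusion, the number of valid placements is Σ_{j=0}^{7} (−1)^j C(7,j)·(8−j)!.
Computing: 40320 − 35280 + 15120 − 4200 + 840 − 126 + 14 − 1 = 16687.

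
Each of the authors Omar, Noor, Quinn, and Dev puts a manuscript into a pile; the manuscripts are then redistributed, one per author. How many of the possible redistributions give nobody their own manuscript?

This is the derangement count D_4: permutations of 4 items with no fixed point.
By inclusion–exclusion this is Σ_{j=0}^{4} (−1)^j C(4,j)·(4−j)!.
Computing: 24 − 24 + 12 − 4 + 1 = 9.

9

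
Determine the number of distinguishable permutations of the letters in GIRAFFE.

The 7 letters of GIRAFFE have repeats: F appearing twice.
So there are 7! / (2!) = 2520 distinguishable arrangements.

2520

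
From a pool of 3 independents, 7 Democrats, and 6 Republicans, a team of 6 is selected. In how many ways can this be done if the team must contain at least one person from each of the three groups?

6006

Total 6-person selections from all 16: C(16,6) = 8008.
Selections missing a whole group: no independents → C(13,6) = 1716; no Democrats → C(9,6) = 84; no Republicans → C(10,6) = 210.
Add back selections omitting two groups (i.e. drawn from a single group): C(3,6) + C(7,6) + C(6,6) = 8.
By inclusion–exclusion: 8008 − 2010 + 8 = 6006.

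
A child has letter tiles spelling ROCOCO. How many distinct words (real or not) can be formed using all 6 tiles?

60

Letter multiplicities in ROCOCO: C×2, O×3, R×1.
So there are 6! / (3!·2!) = 60 distinguishable arrangements.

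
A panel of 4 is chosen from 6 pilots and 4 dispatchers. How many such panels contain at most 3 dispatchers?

209

Split by how many dispatchers are chosen (0 through 3).
Sum: C(4,0)·C(6,4) + C(4,1)·C(6,3) + C(4,2)·C(6,2) + C(4,3)·C(6,1) = 15 + 80 + 90 + 24 = 209.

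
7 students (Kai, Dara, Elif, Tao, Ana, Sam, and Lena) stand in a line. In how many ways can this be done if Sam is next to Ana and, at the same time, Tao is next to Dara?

Treat {Sam,Ana} as one block (2 orders) and {Tao,Dara} as another (2 orders).
That leaves 5 units to arrange: 2 × 2 × 5! = 4 × 120 = 480.

480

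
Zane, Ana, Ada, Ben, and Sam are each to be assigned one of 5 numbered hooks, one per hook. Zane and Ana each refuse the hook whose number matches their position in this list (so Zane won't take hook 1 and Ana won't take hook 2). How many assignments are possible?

Let Aᵢ (for i ∈ {1, 2}) be the placements that put person i in their forbidden hook. Any j of these fix j positions, leaving (5−j)! ways to fill the rest, and there are C(2,j) ways to pick which j.
By inclusion–exclusion, the number of valid placements is Σ_{j=0}^{2} (−1)^j C(2,j)·(5−j)!.
Computing: 120 − 48 + 6 = 78.

78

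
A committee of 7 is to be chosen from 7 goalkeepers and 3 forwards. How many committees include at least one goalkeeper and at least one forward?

119

Unrestricted: C(10,7) = 120 ways to pick any 7 of the 10.
Subtract selections that omit an entire group: no goalkeepers → C(3,7) = 0; no forwards → C(7,7) = 1.
Both groups omitted at once is impossible, so 120 − 1 = 119.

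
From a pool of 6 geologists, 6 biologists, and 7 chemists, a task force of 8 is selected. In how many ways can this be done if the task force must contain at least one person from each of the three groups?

72513

Unrestricted: C(19,8) = 75582 ways to pick any 8 of the 19.
Subtract selections that omit an entire group: no geologists → C(13,8) = 1287; no biologists → C(13,8) = 1287; no chemists → C(12,8) = 495.
Add back selections omitting two groups (i.e. drawn from a single group): C(6,8) + C(6,8) + C(7,8) = 0.
By inclusion–exclusion: 75582 − 3069 + 0 = 72513.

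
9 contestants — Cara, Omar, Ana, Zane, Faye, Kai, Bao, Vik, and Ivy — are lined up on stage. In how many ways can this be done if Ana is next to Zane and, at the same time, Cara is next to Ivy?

20160

Treat {Ana,Zane} as one block (2 orders) and {Cara,Ivy} as another (2 orders).
That leaves 7 units to arrange: 2 × 2 × 7! = 4 × 5040 = 20160.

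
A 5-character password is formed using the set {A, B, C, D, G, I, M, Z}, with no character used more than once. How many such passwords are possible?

6720

With no repetition, fill the 5 characters in order: 8 choices, then 7, down to 4.
8 × 7 × 6 × 5 × 4 = 6720.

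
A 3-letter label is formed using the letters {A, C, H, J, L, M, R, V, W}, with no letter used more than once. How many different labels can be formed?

504

Choose and order 3 of the 9 symbols: the first letter has 9 options, the next 8, then 7.
That product is 9 × 8 × 7 = 504.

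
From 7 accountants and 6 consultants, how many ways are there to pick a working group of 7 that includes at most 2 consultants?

Split by how many consultants are chosen (0 through 2).
Sum: C(6,0)·C(7,7) + C(6,1)·C(7,6) + C(6,2)·C(7,5) = 1 + 42 + 315 = 358.

358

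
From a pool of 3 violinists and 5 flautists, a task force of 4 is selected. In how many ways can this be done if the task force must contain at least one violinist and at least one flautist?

With no constraint there are C(8,4) = 70 possible selections.
Selections missing a whole group: no violinists → C(5,4) = 5; no flautists → C(3,4) = 0.
Both groups omitted at once is impossible, so 70 − 5 = 65.

65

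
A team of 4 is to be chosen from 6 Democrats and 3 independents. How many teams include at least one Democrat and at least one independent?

111

With no constraint there are C(9,4) = 126 possible selections.
Selections missing a whole group: no Democrats → C(3,4) = 0; no independents → C(6,4) = 15.
Both groups omitted at once is impossible, so 126 − 15 = 111.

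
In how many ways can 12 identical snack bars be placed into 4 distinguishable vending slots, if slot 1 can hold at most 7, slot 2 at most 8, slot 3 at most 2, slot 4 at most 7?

154

Without the upper bounds there are C(15,3) = 455 ways to split 12 among 4 vending slots.
Subtract solutions that violate a single cap (substitute x_i' = x_i − (cap_i+1)): x_1 ≥ 8 gives C(7,3) = 35; x_2 ≥ 9 gives C(6,3) = 20; x_3 ≥ 3 gives C(12,3) = 220; x_4 ≥ 8 gives C(7,3) = 35. Together 310.
Add back pairs where two caps are both exceeded: 0 + 4 + 0 + 1 + 0 + 4 = 9.
By inclusion–exclusion the count is 455 − 310 + 9 = 154.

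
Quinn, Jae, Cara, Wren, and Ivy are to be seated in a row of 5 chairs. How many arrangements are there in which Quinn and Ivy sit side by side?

Treat {Quinn, Ivy} as a single unit. There are 4 units to order, and the pair itself can be ordered 2 ways.
That gives 2 × 4! = 2 × 24 = 48.

48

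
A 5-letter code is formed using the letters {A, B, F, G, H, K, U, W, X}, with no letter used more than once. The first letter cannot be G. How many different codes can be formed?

13440

The first letter has 9−1 = 8 choices (anything except G).
The remaining 4 letters are filled from the other 8 symbols without repetition: 8 × 7 × 6 × 5 = 1680.
Total: 8 × 1680 = 13440.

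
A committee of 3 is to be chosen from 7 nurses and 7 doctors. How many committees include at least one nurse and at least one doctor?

With no constraint there are C(14,3) = 364 possible selections.
Subtract selections that omit an entire group: no nurses → C(7,3) = 35; no doctors → C(7,3) = 35.
Both groups omitted at once is impossible, so 364 − 70 = 294.

294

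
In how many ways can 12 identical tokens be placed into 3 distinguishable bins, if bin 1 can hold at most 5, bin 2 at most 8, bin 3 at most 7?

38

Without the upper bounds there are C(14,2) = 91 ways to split 12 among 3 bins.
Subtract solutions that violate a single cap (substitute x_i' = x_i − (cap_i+1)): x_1 ≥ 6 gives C(8,2) = 28; x_2 ≥ 9 gives C(5,2) = 10; x_3 ≥ 8 gives C(6,2) = 15. Together 53.
No two caps can be exceeded simultaneously, so the pair terms are all 0.
By inclusion–exclusion the count is 91 − 53 + 0 = 38.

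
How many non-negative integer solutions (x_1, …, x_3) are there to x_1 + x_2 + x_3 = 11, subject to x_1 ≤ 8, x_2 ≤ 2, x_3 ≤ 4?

9

Without the upper bounds there are C(13,2) = 78 ways to split 11 among 3 variables.
Subtract solutions that violate a single cap (substitute x_i' = x_i − (cap_i+1)): x_1 ≥ 9 gives C(4,2) = 6; x_2 ≥ 3 gives C(10,2) = 45; x_3 ≥ 5 gives C(8,2) = 28. Together 79.
Add back pairs where two caps are both exceeded: 0 + 0 + 10 = 10.
By inclusion–exclusion the count is 78 − 79 + 10 = 9.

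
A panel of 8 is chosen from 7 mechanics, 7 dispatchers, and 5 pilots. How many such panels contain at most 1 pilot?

20163

Split by how many pilots are chosen (0 through 1).
Sum: C(5,0)·C(14,8) + C(5,1)·C(14,7) = 3003 + 17160 = 20163.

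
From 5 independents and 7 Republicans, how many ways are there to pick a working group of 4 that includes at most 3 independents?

490

Split by how many independents are chosen (0 through 3).
Sum: C(5,0)·C(7,4) + C(5,1)·C(7,3) + C(5,2)·C(7,2) + C(5,3)·C(7,1) = 35 + 175 + 210 + 70 = 490.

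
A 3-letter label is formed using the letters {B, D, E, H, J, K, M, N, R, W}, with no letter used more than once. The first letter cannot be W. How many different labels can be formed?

648

The first letter has 10−1 = 9 choices (anything except W).
The remaining 2 letters are filled from the other 9 symbols without repetition: 9 × 8 = 72.
Total: 9 × 72 = 648.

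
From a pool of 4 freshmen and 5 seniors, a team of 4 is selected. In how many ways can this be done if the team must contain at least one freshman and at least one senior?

Unrestricted: C(9,4) = 126 ways to pick any 4 of the 9.
Selections missing a whole group: no freshmen → C(5,4) = 5; no seniors → C(4,4) = 1.
Both groups omitted at once is impossible, so 126 − 6 = 120.

120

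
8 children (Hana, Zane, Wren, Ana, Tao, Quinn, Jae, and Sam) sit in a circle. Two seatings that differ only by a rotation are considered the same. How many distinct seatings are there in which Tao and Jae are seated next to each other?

Glue Tao and Jae into a block (2 internal orders). Seating 7 units around a circle gives (6)! arrangements.
So 2 × (6)! = 2 × 720 = 1440.

1440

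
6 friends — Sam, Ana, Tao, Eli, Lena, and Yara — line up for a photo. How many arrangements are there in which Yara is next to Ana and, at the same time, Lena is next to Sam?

96

Treat {Yara,Ana} as one block (2 orders) and {Lena,Sam} as another (2 orders).
That leaves 4 units to arrange: 2 × 2 × 4! = 4 × 24 = 96.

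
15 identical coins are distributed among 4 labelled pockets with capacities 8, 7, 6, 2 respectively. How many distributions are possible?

Ignoring the caps, the number of non-negative solutions to x_1+…+x_4 = 15 is C(18,3) = 816.
Subtract solutions that violate a single cap (substitute x_i' = x_i − (cap_i+1)): x_1 ≥ 9 gives C(9,3) = 84; x_2 ≥ 8 gives C(10,3) = 120; x_3 ≥ 7 gives C(11,3) = 165; x_4 ≥ 3 gives C(15,3) = 455. Together 824.
Add back pairs where two caps are both exceeded: 0 + 0 + 20 + 1 + 35 + 56 = 112.
By inclusion–exclusion the count is 816 − 824 + 112 = 104.

104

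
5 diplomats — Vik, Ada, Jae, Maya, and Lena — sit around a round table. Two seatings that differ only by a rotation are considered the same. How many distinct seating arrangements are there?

Around a circle, 5 distinct people have 5!/5 = (4)! = 24 rotationally distinct seatings.

24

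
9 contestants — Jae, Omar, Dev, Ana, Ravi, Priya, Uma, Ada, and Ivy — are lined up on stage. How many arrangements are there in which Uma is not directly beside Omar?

282240

Of the 9! = 362880 arrangements, those with Uma and Omar adjacent number 2 × 8! = 80640 (treat the pair as a block with 2 internal orders).
Complementary counting: 362880 − 80640 = 282240.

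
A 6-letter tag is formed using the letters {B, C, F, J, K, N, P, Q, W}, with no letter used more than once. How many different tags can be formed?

With no repetition, fill the 6 letters in order: 9 choices, then 8, down to 4.
9 × 8 × 7 × 6 × 5 × 4 = 60480.

60480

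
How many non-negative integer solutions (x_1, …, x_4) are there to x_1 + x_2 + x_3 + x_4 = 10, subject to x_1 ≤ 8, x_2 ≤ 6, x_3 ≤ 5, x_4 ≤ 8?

Ignoring the caps, the number of non-negative solutions to x_1+…+x_4 = 10 is C(13,3) = 286.
Subtract solutions that violate a single cap (substitute x_i' = x_i − (cap_i+1)): x_1 ≥ 9 gives C(4,3) = 4; x_2 ≥ 7 gives C(6,3) = 20; x_3 ≥ 6 gives C(7,3) = 35; x_4 ≥ 9 gives C(4,3) = 4. Together 63.
No two caps can be exceeded simultaneously, so the pair terms are all 0.
By inclusion–exclusion the count is 286 − 63 + 0 = 223.

223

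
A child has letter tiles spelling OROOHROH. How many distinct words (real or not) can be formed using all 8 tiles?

Letter multiplicities in OROOHROH: H×2, O×4, R×2.
The number of distinct arrangements is 8!/(4!·2!·2!) = 40320/96 = 420.

420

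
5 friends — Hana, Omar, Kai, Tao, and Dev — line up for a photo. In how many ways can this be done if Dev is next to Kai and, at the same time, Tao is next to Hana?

24

Treat {Dev,Kai} as one block (2 orders) and {Tao,Hana} as another (2 orders).
That leaves 3 units to arrange: 2 × 2 × 3! = 4 × 6 = 24.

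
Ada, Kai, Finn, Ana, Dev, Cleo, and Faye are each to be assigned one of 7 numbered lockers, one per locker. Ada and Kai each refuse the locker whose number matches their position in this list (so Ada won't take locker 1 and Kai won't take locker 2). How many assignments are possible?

Let Aᵢ (for i ∈ {1, 2}) be the placements that put person i in their forbidden locker. Any j of these fix j positions, leaving (7−j)! ways to fill the rest, and there are C(2,j) ways to pick which j.
By inclusion–exclusion, the number of valid placements is Σ_{j=0}^{2} (−1)^j C(2,j)·(7−j)!.
Computing: 5040 − 1440 + 120 = 3720.

3720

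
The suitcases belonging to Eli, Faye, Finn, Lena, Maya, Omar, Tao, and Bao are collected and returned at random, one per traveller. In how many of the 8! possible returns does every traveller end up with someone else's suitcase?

14833

This is the derangement count D_8: permutations of 8 items with no fixed point.
By inclusion–exclusion this is Σ_{j=0}^{8} (−1)^j C(8,j)·(8−j)!.
Computing: 40320 − 40320 + 20160 − 6720 + 1680 − 336 + 56 − 8 + 1 = 14833.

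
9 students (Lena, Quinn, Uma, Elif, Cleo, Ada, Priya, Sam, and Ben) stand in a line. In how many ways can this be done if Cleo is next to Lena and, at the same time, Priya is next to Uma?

Treat {Cleo,Lena} as one block (2 orders) and {Priya,Uma} as another (2 orders).
That leaves 7 units to arrange: 2 × 2 × 7! = 4 × 5040 = 20160.

20160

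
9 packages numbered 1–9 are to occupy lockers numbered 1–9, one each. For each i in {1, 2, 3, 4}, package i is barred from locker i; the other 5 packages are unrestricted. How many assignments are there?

Let Aᵢ (for 1 ≤ i ≤ 4) be the placements that put package i in its forbidden locker. Any j of these fix j positions, leaving (9−j)! ways to fill the rest, and there are C(4,j) ways to pick which j.
By inclusion–exclusion, the number of valid placements is Σ_{j=0}^{4} (−1)^j C(4,j)·(9−j)!.
Computing: 362880 − 161280 + 30240 − 2880 + 120 = 229080.

229080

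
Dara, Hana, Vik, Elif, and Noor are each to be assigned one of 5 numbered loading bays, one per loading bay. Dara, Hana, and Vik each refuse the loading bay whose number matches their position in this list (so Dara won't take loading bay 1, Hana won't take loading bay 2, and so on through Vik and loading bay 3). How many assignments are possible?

64

Let Aᵢ (for i ∈ {1, 2, 3}) be the placements that put person i in their forbidden loading bay. Any j of these fix j positions, leaving (5−j)! ways to fill the rest, and there are C(3,j) ways to pick which j.
By inclusion–exclusion, the number of valid placements is Σ_{j=0}^{3} (−1)^j C(3,j)·(5−j)!.
Computing: 120 − 72 + 18 − 2 = 64.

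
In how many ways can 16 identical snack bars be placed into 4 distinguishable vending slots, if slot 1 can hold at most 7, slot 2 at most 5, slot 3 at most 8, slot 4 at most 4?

Without the upper bounds there are C(19,3) = 969 ways to split 16 among 4 vending slots.
Subtract solutions that violate a single cap (substitute x_i' = x_i − (cap_i+1)): x_1 ≥ 8 gives C(11,3) = 165; x_2 ≥ 6 gives C(13,3) = 286; x_3 ≥ 9 gives C(10,3) = 120; x_4 ≥ 5 gives C(14,3) = 364. Together 935.
Add back pairs where two caps are both exceeded: 10 + 0 + 20 + 4 + 56 + 10 = 100.
By inclusion–exclusion the count is 969 − 935 + 100 = 134.

134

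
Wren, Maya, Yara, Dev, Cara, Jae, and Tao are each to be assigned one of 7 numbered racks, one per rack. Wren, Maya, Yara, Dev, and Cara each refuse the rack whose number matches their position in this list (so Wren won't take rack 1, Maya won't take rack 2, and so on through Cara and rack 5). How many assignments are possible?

Let Aᵢ (for 1 ≤ i ≤ 5) be the placements that put person i in their forbidden rack. Any j of these fix j positions, leaving (7−j)! ways to fill the rest, and there are C(5,j) ways to pick which j.
By inclusion–exclusion, the number of valid placements is Σ_{j=0}^{5} (−1)^j C(5,j)·(7−j)!.
Computing: 5040 − 3600 + 1200 − 240 + 30 − 2 = 2428.

2428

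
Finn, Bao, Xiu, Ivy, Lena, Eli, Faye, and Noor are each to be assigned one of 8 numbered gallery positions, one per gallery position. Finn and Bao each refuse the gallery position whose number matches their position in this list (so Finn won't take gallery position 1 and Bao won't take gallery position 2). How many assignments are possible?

30960

Let Aᵢ (for i ∈ {1, 2}) be the placements that put person i in their forbidden gallery position. Any j of these fix j positions, leaving (8−j)! ways to fill the rest, and there are C(2,j) ways to pick which j.
By inclusion–exclusion, the number of valid placements is Σ_{j=0}^{2} (−1)^j C(2,j)·(8−j)!.
Computing: 40320 − 10080 + 720 = 30960.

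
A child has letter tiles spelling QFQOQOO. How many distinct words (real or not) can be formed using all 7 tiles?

The 7 letters of QFQOQOO have repeats: O appearing 3 times and Q appearing 3 times.
The number of distinct arrangements is 7!/(3!·3!) = 5040/36 = 140.

140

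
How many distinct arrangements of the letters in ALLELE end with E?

20

Fix E in the last position and arrange the remaining 5 letters.
Those 5 letters have L appearing 3 times, giving (5)!/(3!) = 20.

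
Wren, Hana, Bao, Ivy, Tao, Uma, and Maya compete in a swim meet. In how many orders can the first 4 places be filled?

This is an ordered selection of 4 from 7: P(7,4).
That gives 7 × 6 × 5 × 4 = 840.

840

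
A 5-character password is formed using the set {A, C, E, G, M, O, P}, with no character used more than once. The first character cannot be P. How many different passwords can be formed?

2160

The first character has 7−1 = 6 choices (anything except P).
The remaining 4 characters are filled from the other 6 symbols without repetition: 6 × 5 × 4 × 3 = 360.
Total: 6 × 360 = 2160.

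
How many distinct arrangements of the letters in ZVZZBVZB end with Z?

With the last slot taken by Z, it remains to arrange the other 7 letters (VZZBVZB).
Those 7 letters have B appearing twice, V appearing twice, and Z appearing 3 times, giving (7)!/(3!·2!·2!) = 210.

210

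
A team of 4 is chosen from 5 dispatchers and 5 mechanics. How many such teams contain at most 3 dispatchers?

205

Split by how many dispatchers are chosen (0 through 3).
Sum: C(5,0)·C(5,4) + C(5,1)·C(5,3) + C(5,2)·C(5,2) + C(5,3)·C(5,1) = 5 + 50 + 100 + 50 = 205.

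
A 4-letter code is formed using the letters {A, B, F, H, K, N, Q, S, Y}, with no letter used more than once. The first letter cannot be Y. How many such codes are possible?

2688

The first letter has 9−1 = 8 choices (anything except Y).
The remaining 3 letters are filled from the other 8 symbols without repetition: 8 × 7 × 6 = 336.
Total: 8 × 336 = 2688.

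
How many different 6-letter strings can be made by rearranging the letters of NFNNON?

30

NFNNON has 6 letters with N appearing 4 times.
Dividing 6! = 720 by 4! = 24 for the repeated letters gives 30.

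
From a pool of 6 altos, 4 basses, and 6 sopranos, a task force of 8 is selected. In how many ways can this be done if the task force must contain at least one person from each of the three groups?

12285

Total 8-person selections from all 16: C(16,8) = 12870.
Selections missing a whole group: no altos → C(10,8) = 45; no basses → C(12,8) = 495; no sopranos → C(10,8) = 45.
Add back selections omitting two groups (i.e. drawn from a single group): C(6,8) + C(4,8) + C(6,8) = 0.
By inclusion–exclusion: 12870 − 585 + 0 = 12285.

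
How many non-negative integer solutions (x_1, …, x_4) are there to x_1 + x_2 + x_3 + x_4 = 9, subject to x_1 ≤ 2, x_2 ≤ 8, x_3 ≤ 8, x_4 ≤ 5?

115

Ignoring the caps, the number of non-negative solutions to x_1+…+x_4 = 9 is C(12,3) = 220.
Subtract solutions that violate a single cap (substitute x_i' = x_i − (cap_i+1)): x_1 ≥ 3 gives C(9,3) = 84; x_2 ≥ 9 gives C(3,3) = 1; x_3 ≥ 9 gives C(3,3) = 1; x_4 ≥ 6 gives C(6,3) = 20. Together 106.
Add back pairs where two caps are both exceeded: 0 + 0 + 1 + 0 + 0 + 0 = 1.
By inclusion–exclusion the count is 220 − 106 + 1 = 115.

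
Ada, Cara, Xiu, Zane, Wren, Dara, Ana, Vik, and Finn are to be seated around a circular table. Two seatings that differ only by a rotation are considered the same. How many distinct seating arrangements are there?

Fix one person's seat to break rotational symmetry; the remaining 8 people can be arranged in (8)! = 40320 ways.

40320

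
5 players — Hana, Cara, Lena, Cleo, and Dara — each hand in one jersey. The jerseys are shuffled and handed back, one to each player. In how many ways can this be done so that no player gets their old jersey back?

44

Let Aᵢ be the assignments in which player i gets their old jersey. We want the size of the complement of A₁∪…∪A_5.
By inclusion–exclusion this is Σ_{j=0}^{5} (−1)^j C(5,j)·(5−j)!.
Computing: 120 − 120 + 60 − 20 + 5 − 1 = 44.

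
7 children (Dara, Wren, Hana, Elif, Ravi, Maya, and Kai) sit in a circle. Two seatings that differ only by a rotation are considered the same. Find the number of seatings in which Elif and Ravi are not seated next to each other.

480

All circular seatings of 7 people number (6)! = 720.
Those with Elif next to Ravi: fuse the pair into one unit and seat 6 units around a circle — 2·(5)! = 240.
Subtracting, 720 − 240 = 480.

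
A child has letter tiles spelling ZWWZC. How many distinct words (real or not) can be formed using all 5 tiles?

The 5 letters of ZWWZC have repeats: W appearing twice and Z appearing twice.
So there are 5! / (2!·2!) = 30 distinguishable arrangements.

30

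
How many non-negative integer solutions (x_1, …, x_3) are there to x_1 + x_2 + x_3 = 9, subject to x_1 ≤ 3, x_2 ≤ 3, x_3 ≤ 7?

13

By stars and bars, unrestricted non-negative solutions to x_1+…+x_3 = 9 number C(9+2,2) = 55.
Subtract solutions that violate a single cap (substitute x_i' = x_i − (cap_i+1)): x_1 ≥ 4 gives C(7,2) = 21; x_2 ≥ 4 gives C(7,2) = 21; x_3 ≥ 8 gives C(3,2) = 3. Together 45.
Add back pairs where two caps are both exceeded: 3 + 0 + 0 = 3.
By inclusion–exclusion the count is 55 − 45 + 3 = 13.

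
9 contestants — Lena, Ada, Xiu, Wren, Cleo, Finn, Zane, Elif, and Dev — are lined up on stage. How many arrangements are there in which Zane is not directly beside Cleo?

There are 9! = 362880 arrangements in all. If Zane and Cleo are adjacent, merging them into one block gives 2·(8)! = 80640 arrangements.
So 362880 − 80640 = 282240 arrangements keep them apart.

282240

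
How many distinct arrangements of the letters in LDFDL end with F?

With the last slot taken by F, it remains to arrange the other 4 letters (LDDL).
Those 4 letters have D appearing twice and L appearing twice, giving (4)!/(2!·2!) = 6.

6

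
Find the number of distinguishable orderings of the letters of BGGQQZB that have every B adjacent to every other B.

180

Treat the 2 copies of B as a single block. The multiset to arrange is then {BB, G, G, Q, Q, Z}, 6 items in all.
That gives (6)!/(2!·2!) = 180 arrangements.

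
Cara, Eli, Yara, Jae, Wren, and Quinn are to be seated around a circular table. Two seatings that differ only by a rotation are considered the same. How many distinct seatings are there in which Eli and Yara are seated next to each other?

48

Treat {Eli, Yara} as one unit (2 internal orders) and seat the resulting 5 units around the table: (4)! circular arrangements.
So 2 × (4)! = 2 × 24 = 48.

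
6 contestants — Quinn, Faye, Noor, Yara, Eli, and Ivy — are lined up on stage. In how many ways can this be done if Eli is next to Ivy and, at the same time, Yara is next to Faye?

Treat {Eli,Ivy} as one block (2 orders) and {Yara,Faye} as another (2 orders).
That leaves 4 units to arrange: 2 × 2 × 4! = 4 × 24 = 96.

96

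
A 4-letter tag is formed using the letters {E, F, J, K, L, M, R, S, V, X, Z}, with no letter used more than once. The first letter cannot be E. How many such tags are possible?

The first letter has 11−1 = 10 choices (anything except E).
The remaining 3 letters are filled from the other 10 symbols without repetition: 10 × 9 × 8 = 720.
Total: 10 × 720 = 7200.

7200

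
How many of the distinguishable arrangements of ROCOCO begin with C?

With the first slot taken by C, it remains to arrange the other 5 letters (ROOCO).
Those 5 letters have O appearing 3 times, giving (5)!/(3!) = 20.

20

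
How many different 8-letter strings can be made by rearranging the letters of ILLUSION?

The 8 letters of ILLUSION have repeats: I appearing twice and L appearing twice.
The number of distinct arrangements is 8!/(2!·2!) = 40320/4 = 10080.

10080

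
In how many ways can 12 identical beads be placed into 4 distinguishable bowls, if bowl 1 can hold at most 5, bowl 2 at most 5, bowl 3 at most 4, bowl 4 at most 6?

Ignoring the caps, the number of non-negative solutions to x_1+…+x_4 = 12 is C(15,3) = 455.
Subtract solutions that violate a single cap (substitute x_i' = x_i − (cap_i+1)): x_1 ≥ 6 gives C(9,3) = 84; x_2 ≥ 6 gives C(9,3) = 84; x_3 ≥ 5 gives C(10,3) = 120; x_4 ≥ 7 gives C(8,3) = 56. Together 344.
Add back pairs where two caps are both exceeded: 1 + 4 + 0 + 4 + 0 + 1 = 10.
By inclusion–exclusion the count is 455 − 344 + 10 = 121.

121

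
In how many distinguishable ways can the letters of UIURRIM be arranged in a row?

630

UIURRIM has 7 letters with I appearing twice, R appearing twice, and U appearing twice.
Dividing 7! = 5040 by 2!·2!·2! = 8 for the repeated letters gives 630.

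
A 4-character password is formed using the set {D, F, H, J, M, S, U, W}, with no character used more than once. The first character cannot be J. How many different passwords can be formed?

1470

The first character has 8−1 = 7 choices (anything except J).
The remaining 3 characters are filled from the other 7 symbols without repetition: 7 × 6 × 5 = 210.
Total: 7 × 210 = 1470.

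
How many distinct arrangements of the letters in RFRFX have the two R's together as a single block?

Treat the 2 copies of R as a single block. The multiset to arrange is then {RR, F, F, X}, 4 items in all.
That gives (4)!/(2!) = 12 arrangements.

12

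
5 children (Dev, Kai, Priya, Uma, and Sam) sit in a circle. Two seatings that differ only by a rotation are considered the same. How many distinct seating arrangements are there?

24

Around a circle, 5 distinct people have 5!/5 = (4)! = 24 rotationally distinct seatings.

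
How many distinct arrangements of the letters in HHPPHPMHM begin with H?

560

Fix H in the first position and arrange the remaining 8 letters.
Those 8 letters have H appearing 3 times, M appearing twice, and P appearing 3 times, giving (8)!/(3!·3!·2!) = 560.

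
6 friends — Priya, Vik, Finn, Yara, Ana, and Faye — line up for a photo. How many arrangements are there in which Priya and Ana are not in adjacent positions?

480

Of the 6! = 720 arrangements, those with Priya and Ana adjacent number 2 × 5! = 240 (treat the pair as a block with 2 internal orders).
So 720 − 240 = 480 arrangements keep them apart.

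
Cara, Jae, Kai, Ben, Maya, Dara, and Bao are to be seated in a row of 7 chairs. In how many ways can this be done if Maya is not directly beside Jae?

There are 7! = 5040 arrangements in all. If Maya and Jae are adjacent, merging them into one block gives 2·(6)! = 1440 arrangements.
Complementary counting: 5040 − 1440 = 3600.

3600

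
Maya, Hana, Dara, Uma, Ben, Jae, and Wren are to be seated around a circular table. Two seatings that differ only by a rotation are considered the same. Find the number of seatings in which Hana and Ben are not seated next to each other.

480

Without the restriction there are (6)! = 720 seatings.
Seatings with Hana beside Ben: treat them as a block with 2 internal orders, giving 2 × (5)! = 240.
Subtracting, 720 − 240 = 480.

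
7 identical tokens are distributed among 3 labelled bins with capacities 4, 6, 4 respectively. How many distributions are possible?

23

Ignoring the caps, the number of non-negative solutions to x_1+…+x_3 = 7 is C(9,2) = 36.
Subtract solutions that violate a single cap (substitute x_i' = x_i − (cap_i+1)): x_1 ≥ 5 gives C(4,2) = 6; x_2 ≥ 7 gives C(2,2) = 1; x_3 ≥ 5 gives C(4,2) = 6. Together 13.
No two caps can be exceeded simultaneously, so the pair terms are all 0.
By inclusion–exclusion the count is 36 − 13 + 0 = 23.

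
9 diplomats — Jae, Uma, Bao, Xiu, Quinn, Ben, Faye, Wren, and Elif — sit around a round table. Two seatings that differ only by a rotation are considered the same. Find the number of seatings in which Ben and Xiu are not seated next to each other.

All circular seatings of 9 people number (8)! = 40320.
Seatings with Ben beside Xiu: treat them as a block with 2 internal orders, giving 2 × (7)! = 10080.
Subtracting, 40320 − 10080 = 30240.

30240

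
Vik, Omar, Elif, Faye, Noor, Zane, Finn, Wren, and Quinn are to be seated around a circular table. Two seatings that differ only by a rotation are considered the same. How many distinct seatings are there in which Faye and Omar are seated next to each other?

10080

Glue Faye and Omar into a block (2 internal orders). Seating 8 units around a circle gives (7)! arrangements.
So 2 × (7)! = 2 × 5040 = 10080.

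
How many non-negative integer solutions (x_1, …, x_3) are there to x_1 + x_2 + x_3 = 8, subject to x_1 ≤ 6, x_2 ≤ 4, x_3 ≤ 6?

By stars and bars, unrestricted non-negative solutions to x_1+…+x_3 = 8 number C(8+2,2) = 45.
Subtract solutions that violate a single cap (substitute x_i' = x_i − (cap_i+1)): x_1 ≥ 7 gives C(3,2) = 3; x_2 ≥ 5 gives C(5,2) = 10; x_3 ≥ 7 gives C(3,2) = 3. Together 16.
No two caps can be exceeded simultaneously, so the pair terms are all 0.
By inclusion–exclusion the count is 45 − 16 + 0 = 29.

29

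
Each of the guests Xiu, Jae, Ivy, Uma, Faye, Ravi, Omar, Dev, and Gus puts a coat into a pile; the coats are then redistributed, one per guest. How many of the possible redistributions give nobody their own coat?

133496

Let Aᵢ be the assignments in which guest i gets their own coat. We want the size of the complement of A₁∪…∪A_9.
By inclusion–exclusion this is Σ_{j=0}^{9} (−1)^j C(9,j)·(9−j)!.
Computing: 362880 − 362880 + 181440 − 60480 + 15120 − 3024 + 504 − 72 + 9 − 1 = 133496.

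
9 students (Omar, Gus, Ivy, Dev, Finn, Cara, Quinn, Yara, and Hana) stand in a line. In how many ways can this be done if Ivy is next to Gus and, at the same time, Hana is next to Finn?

20160

Treat {Ivy,Gus} as one block (2 orders) and {Hana,Finn} as another (2 orders).
That leaves 7 units to arrange: 2 × 2 × 7! = 4 × 5040 = 20160.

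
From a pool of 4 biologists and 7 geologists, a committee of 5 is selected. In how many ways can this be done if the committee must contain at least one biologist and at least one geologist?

Total 5-person selections from all 11: C(11,5) = 462.
Subtract selections that omit an entire group: no biologists → C(7,5) = 21; no geologists → C(4,5) = 0.
Both groups omitted at once is impossible, so 462 − 21 = 441.

441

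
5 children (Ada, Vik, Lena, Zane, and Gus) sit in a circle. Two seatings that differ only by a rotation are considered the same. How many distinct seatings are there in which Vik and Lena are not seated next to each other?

12

All circular seatings of 5 people number (4)! = 24.
Seatings with Vik beside Lena: treat them as a block with 2 internal orders, giving 2 × (3)! = 12.
Subtracting, 24 − 12 = 12.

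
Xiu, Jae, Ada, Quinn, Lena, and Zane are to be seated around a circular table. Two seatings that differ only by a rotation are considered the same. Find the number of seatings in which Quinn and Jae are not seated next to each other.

All circular seatings of 6 people number (5)! = 120.
Seatings with Quinn beside Jae: treat them as a block with 2 internal orders, giving 2 × (4)! = 48.
Subtracting, 120 − 48 = 72.

72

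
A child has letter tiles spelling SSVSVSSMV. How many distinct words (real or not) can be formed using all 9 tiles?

SSVSVSSMV has 9 letters with S appearing 5 times and V appearing 3 times.
Dividing 9! = 362880 by 5!·3! = 720 for the repeated letters gives 504.

504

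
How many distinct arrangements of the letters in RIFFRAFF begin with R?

With the first slot taken by R, it remains to arrange the other 7 letters (IFFRAFF).
Those 7 letters have F appearing 4 times, giving (7)!/(4!) = 210.

210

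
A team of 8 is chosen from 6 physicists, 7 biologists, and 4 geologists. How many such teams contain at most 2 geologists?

Split by how many geologists are chosen (0 through 2).
Sum: C(4,0)·C(13,8) + C(4,1)·C(13,7) + C(4,2)·C(13,6) = 1287 + 6864 + 10296 = 18447.

18447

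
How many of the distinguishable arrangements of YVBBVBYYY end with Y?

With the last slot taken by Y, it remains to arrange the other 8 letters (VBBVBYYY).
Those 8 letters have B appearing 3 times, V appearing twice, and Y appearing 3 times, giving (8)!/(3!·3!·2!) = 560.

560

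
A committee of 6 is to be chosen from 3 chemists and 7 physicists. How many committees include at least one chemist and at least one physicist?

Unrestricted: C(10,6) = 210 ways to pick any 6 of the 10.
Subtract selections that omit an entire group: no chemists → C(7,6) = 7; no physicists → C(3,6) = 0.
Both groups omitted at once is impossible, so 210 − 7 = 203.

203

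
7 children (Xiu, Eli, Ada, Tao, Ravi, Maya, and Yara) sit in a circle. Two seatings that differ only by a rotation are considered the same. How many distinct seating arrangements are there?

720

Around a circle, 7 distinct people have 7!/7 = (6)! = 720 rotationally distinct seatings.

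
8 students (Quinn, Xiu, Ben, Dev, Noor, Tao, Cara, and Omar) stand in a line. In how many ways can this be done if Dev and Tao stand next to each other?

10080

Treat {Dev, Tao} as a single unit. There are 7 units to order, and the pair itself can be ordered 2 ways.
That gives 2 × 7! = 2 × 5040 = 10080.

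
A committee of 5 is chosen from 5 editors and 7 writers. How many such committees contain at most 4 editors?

Split by how many editors are chosen (0 through 4).
Sum: C(5,0)·C(7,5) + C(5,1)·C(7,4) + C(5,2)·C(7,3) + C(5,3)·C(7,2) + C(5,4)·C(7,1) = 21 + 175 + 350 + 210 + 35 = 791.

791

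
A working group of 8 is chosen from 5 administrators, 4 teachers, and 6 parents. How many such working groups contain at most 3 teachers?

6105

Split by how many teachers are chosen (0 through 3).
Sum: C(4,0)·C(11,8) + C(4,1)·C(11,7) + C(4,2)·C(11,6) + C(4,3)·C(11,5) = 165 + 1320 + 2772 + 1848 = 6105.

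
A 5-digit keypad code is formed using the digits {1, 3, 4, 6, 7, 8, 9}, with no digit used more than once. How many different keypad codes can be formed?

This is a permutation of 5 out of 7: P(7,5) = 7!/2!.
That product is 7 × 6 × 5 × 4 × 3 = 2520.

2520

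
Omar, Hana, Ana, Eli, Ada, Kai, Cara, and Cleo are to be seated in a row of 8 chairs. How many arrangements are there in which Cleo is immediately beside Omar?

Treat {Cleo, Omar} as a single unit. There are 7 units to order, and the pair itself can be ordered 2 ways.
That gives 2 × 7! = 2 × 5040 = 10080.

10080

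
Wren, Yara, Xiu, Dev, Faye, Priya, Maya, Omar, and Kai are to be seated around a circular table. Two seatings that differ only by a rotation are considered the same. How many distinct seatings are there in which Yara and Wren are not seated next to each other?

Without the restriction there are (8)! = 40320 seatings.
Those with Yara next to Wren: fuse the pair into one unit and seat 8 units around a circle — 2·(7)! = 10080.
Subtracting, 40320 − 10080 = 30240.

30240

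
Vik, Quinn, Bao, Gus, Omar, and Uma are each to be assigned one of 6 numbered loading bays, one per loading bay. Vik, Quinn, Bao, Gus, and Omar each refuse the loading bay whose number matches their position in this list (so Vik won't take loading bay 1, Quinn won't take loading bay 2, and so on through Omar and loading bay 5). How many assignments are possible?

309

Let Aᵢ (for 1 ≤ i ≤ 5) be the placements that put person i in their forbidden loading bay. Any j of these fix j positions, leaving (6−j)! ways to fill the rest, and there are C(5,j) ways to pick which j.
By inclusion–exclusion, the number of valid placements is Σ_{j=0}^{5} (−1)^j C(5,j)·(6−j)!.
Computing: 720 − 600 + 240 − 60 + 10 − 1 = 309.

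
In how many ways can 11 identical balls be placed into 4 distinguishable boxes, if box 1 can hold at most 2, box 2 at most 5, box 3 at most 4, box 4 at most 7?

71

Without the upper bounds there are C(14,3) = 364 ways to split 11 among 4 boxes.
Subtract solutions that violate a single cap (substitute x_i' = x_i − (cap_i+1)): x_1 ≥ 3 gives C(11,3) = 165; x_2 ≥ 6 gives C(8,3) = 56; x_3 ≥ 5 gives C(9,3) = 84; x_4 ≥ 8 gives C(6,3) = 20. Together 325.
Add back pairs where two caps are both exceeded: 10 + 20 + 1 + 1 + 0 + 0 = 32.
By inclusion–exclusion the count is 364 − 325 + 32 = 71.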